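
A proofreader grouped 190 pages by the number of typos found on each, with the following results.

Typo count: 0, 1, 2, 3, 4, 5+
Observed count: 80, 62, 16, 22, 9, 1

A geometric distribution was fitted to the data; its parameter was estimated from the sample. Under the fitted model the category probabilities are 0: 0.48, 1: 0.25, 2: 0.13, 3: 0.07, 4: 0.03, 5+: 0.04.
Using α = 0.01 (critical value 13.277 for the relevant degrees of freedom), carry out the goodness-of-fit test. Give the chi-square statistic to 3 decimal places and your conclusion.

Expected counts E_i = n·p_i: 190×0.48 = 91.2, 190×0.25 = 47.5, 190×0.13 = 24.7, 190×0.07 = 13.3, 190×0.03 = 5.7, 190×0.04 = 7.6.
cat         O        E   (O−E)²/E
0          80     91.2     1.3754
1          62     47.5     4.4263
2          16     24.7     3.0644
3          22     13.3     5.6910
4           9      5.7     1.9105
5+          1      7.6     5.7316
Sum = 22.199
df = 4. Since 22.199 > 13.277, we reject H₀.

22.199; reject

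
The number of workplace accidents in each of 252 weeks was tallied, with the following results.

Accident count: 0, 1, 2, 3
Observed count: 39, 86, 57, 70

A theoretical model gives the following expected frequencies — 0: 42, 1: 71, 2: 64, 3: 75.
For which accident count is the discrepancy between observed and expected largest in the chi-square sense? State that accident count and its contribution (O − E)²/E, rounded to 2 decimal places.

1, 3.17

χ² = (39−42)²/42 + (86−71)²/71 + (57−64)²/64 + (70−75)²/75
   = 0.214 + 3.169 + 0.766 + 0.333
The largest term is for 1: 3.17.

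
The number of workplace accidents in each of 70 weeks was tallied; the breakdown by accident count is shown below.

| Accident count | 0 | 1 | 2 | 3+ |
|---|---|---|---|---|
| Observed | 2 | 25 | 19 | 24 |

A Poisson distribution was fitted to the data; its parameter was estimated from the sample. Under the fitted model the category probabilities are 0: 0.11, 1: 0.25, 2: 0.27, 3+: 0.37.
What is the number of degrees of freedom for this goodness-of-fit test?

2

There are k = 4 categories and 1 parameter estimated from the data, so df = 4 − 1 − 1 = 2.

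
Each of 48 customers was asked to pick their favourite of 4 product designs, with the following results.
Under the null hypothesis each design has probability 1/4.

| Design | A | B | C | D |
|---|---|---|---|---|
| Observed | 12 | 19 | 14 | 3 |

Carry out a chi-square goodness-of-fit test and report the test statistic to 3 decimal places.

Under H₀ each category has probability 1/4, so each expected count is 48/4 = 12.
cat         O        E   (O−E)²/E
A          12       12     0.0000
B          19       12     4.0833
C          14       12     0.3333
D           3       12     6.7500
Sum = 11.167

11.167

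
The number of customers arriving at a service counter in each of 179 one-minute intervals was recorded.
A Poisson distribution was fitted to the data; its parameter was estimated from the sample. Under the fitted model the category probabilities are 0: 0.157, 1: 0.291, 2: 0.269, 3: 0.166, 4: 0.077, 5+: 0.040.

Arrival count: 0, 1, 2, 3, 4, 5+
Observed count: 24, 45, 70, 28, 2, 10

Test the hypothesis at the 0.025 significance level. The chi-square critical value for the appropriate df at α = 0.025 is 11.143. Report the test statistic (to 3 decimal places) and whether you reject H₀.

Expected counts E_i = n·p_i: 179×0.157 = 28.103, 179×0.291 = 52.089, 179×0.269 = 48.151, 179×0.166 = 29.714, 179×0.077 = 13.783, 179×0.040 = 7.16.
0: (24 − 28.103)²/28.103 = 16.834609/28.103 = 0.5990
1: (45 − 52.089)²/52.089 = 50.253921/52.089 = 0.9648
2: (70 − 48.151)²/48.151 = 477.378801/48.151 = 9.9142
3: (28 − 29.714)²/29.714 = 2.937796/29.714 = 0.0989
4: (2 − 13.783)²/13.783 = 138.839089/13.783 = 10.0732
5+: (10 − 7.16)²/7.16 = 8.0656/7.16 = 1.1265
Sum = 22.777
df = 4. Since 22.777 > 11.143, we reject H₀.

22.777; reject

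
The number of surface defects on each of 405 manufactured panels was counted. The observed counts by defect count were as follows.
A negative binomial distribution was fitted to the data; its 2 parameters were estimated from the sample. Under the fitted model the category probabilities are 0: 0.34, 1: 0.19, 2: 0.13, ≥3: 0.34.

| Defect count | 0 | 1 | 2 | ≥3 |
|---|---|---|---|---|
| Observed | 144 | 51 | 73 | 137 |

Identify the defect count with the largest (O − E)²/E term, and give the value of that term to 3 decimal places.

1, 8.751

Expected counts E_i = n·p_i: 405×0.34 = 137.7, 405×0.19 = 76.95, 405×0.13 = 52.65, 405×0.34 = 137.7.
cat         O        E   (O−E)²/E
0         144    137.7     0.2882
1          51    76.95     8.7512
2          73    52.65     7.8656
≥3        137    137.7     0.0036
The largest term is for 1: 8.751.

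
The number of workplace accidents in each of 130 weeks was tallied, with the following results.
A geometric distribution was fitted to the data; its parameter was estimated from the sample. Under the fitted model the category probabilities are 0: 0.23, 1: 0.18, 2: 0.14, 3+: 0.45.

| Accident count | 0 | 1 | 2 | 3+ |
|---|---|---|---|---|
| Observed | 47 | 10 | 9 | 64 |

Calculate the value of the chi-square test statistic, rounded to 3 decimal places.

Expected counts E_i = n·p_i: 130×0.23 = 29.9, 130×0.18 = 23.4, 130×0.14 = 18.2, 130×0.45 = 58.5.
cat         O        E   (O−E)²/E
0          47     29.9     9.7796
1          10     23.4     7.6735
2           9     18.2     4.6505
3+         64     58.5     0.5171
Sum = 22.621

22.621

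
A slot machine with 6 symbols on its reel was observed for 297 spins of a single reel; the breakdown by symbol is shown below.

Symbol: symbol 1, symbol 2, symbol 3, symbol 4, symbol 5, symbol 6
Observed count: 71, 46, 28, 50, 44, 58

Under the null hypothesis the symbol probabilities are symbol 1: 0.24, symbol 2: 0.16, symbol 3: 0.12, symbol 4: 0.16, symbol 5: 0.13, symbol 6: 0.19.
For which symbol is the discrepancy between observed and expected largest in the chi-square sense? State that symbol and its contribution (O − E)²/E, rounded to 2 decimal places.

symbol 3, 1.64

Expected counts E_i = n·p_i: 297×0.24 = 71.28, 297×0.16 = 47.52, 297×0.12 = 35.64, 297×0.16 = 47.52, 297×0.13 = 38.61, 297×0.19 = 56.43.
cat           O        E   (O−E)²/E
symbol 1     71    71.28      0.001
symbol 2     46    47.52      0.049
symbol 3     28    35.64      1.638
symbol 4     50    47.52      0.129
symbol 5     44    38.61      0.752
symbol 6     58    56.43      0.044
The largest term is for symbol 3: 1.64.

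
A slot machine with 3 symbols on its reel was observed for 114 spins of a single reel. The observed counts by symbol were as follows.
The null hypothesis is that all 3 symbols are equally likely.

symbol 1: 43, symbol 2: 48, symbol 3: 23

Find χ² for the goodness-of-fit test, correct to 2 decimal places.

9.21

Expected count for each of the 3 categories: 114/3 = 38.
cat           O        E   (O−E)²/E
symbol 1     43       38      0.658
symbol 2     48       38      2.632
symbol 3     23       38      5.921
Sum = 9.21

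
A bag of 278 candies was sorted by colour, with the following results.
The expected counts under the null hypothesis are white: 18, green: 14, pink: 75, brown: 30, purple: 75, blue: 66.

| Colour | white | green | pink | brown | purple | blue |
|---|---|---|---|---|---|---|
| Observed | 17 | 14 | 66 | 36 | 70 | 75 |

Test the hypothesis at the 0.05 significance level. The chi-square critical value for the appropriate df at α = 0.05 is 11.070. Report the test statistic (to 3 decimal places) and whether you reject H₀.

3.896; do not reject

χ² = (17−18)²/18 + (14−14)²/14 + (66−75)²/75 + (36−30)²/30 + (70−75)²/75 + (75−66)²/66
   = 0.0556 + 0.0000 + 1.0800 + 1.2000 + 0.3333 + 1.2273
Sum = 3.896
df = 5. Since 3.896 < 11.070, we do not reject H₀.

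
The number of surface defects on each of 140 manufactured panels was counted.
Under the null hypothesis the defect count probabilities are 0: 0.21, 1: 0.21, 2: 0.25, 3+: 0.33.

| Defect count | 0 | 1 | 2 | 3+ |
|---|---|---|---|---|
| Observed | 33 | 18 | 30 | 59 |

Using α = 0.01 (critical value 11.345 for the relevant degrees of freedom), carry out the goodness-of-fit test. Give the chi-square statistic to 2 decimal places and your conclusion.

9.12; do not reject

Expected counts E_i = n·p_i: 140×0.21 = 29.4, 140×0.21 = 29.4, 140×0.25 = 35, 140×0.33 = 46.2.
0: (33 − 29.4)²/29.4 = 12.96/29.4 = 0.441
1: (18 − 29.4)²/29.4 = 129.96/29.4 = 4.420
2: (30 − 35)²/35 = 25/35 = 0.714
3+: (59 − 46.2)²/46.2 = 163.84/46.2 = 3.546
Sum = 9.12
df = 3. Since 9.12 < 11.345, we do not reject H₀.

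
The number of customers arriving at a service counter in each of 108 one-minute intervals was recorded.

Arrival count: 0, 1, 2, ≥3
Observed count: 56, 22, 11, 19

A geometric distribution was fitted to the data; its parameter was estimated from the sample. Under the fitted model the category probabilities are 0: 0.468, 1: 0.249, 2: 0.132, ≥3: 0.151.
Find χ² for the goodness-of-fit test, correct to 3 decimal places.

Expected counts E_i = n·p_i: 108×0.468 = 50.544, 108×0.249 = 26.892, 108×0.132 = 14.256, 108×0.151 = 16.308.
χ² = (56−50.544)²/50.544 + (22−26.892)²/26.892 + (11−14.256)²/14.256 + (19−16.308)²/16.308
   = 0.5890 + 0.8899 + 0.7437 + 0.4444
Sum = 2.667

2.667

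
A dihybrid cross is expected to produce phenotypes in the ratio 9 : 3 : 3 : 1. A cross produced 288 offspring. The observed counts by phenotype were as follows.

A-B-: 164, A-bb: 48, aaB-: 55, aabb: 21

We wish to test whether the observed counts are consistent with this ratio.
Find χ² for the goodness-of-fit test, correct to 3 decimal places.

Ratio total = 16. Expected counts: 288×9/16 = 162, 288×3/16 = 54, 288×3/16 = 54, 288×1/16 = 18.
χ² = (164−162)²/162 + (48−54)²/54 + (55−54)²/54 + (21−18)²/18
   = 0.0247 + 0.6667 + 0.0185 + 0.5000
Sum = 1.210

1.210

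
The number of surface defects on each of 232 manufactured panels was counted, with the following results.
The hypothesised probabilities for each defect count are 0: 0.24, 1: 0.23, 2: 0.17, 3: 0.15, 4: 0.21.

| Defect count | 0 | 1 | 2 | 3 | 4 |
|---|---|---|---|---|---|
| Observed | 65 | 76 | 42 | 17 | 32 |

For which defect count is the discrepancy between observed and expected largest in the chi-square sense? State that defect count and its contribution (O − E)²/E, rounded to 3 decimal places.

Expected counts E_i = n·p_i: 232×0.24 = 55.68, 232×0.23 = 53.36, 232×0.17 = 39.44, 232×0.15 = 34.8, 232×0.21 = 48.72.
0: (65 − 55.68)²/55.68 = 86.8624/55.68 = 1.5600
1: (76 − 53.36)²/53.36 = 512.5696/53.36 = 9.6059
2: (42 − 39.44)²/39.44 = 6.5536/39.44 = 0.1662
3: (17 − 34.8)²/34.8 = 316.84/34.8 = 9.1046
4: (32 − 48.72)²/48.72 = 279.5584/48.72 = 5.7381
The largest term is for 1: 9.606.

1, 9.606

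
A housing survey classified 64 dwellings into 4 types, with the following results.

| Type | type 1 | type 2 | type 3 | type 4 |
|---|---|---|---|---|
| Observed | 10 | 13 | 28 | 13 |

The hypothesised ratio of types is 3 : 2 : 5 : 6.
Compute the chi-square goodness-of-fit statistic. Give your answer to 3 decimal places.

11.700

Ratio total = 16. Expected counts: 64×3/16 = 12, 64×2/16 = 8, 64×5/16 = 20, 64×6/16 = 24.
χ² = (10−12)²/12 + (13−8)²/8 + (28−20)²/20 + (13−24)²/24
   = 0.3333 + 3.1250 + 3.2000 + 5.0417
Sum = 11.700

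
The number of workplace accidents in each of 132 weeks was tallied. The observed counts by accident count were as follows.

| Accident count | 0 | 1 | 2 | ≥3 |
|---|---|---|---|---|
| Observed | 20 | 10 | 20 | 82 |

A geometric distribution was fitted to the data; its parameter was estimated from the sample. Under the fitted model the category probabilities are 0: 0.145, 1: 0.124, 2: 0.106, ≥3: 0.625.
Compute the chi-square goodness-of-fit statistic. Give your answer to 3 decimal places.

5.099

Expected counts E_i = n·p_i: 132×0.145 = 19.14, 132×0.124 = 16.368, 132×0.106 = 13.992, 132×0.625 = 82.5.
χ² = (20−19.14)²/19.14 + (10−16.368)²/16.368 + (20−13.992)²/13.992 + (82−82.5)²/82.5
   = 0.0386 + 2.4775 + 2.5798 + 0.0030
Sum = 5.099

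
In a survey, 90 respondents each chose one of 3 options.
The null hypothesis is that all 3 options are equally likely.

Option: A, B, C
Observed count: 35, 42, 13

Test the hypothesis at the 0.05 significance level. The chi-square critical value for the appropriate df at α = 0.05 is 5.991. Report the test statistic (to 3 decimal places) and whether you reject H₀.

Under H₀ each category has probability 1/3, so each expected count is 90/3 = 30.
A: (35 − 30)²/30 = 25/30 = 0.8333
B: (42 − 30)²/30 = 144/30 = 4.8000
C: (13 − 30)²/30 = 289/30 = 9.6333
Sum = 15.267
df = 2. Since 15.267 > 5.991, we reject H₀.

15.267; reject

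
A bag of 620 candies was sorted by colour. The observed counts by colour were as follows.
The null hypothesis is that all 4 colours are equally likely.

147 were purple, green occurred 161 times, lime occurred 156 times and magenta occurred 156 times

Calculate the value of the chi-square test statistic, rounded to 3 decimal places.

0.658

Under H₀ each category has probability 1/4, so each expected count is 620/4 = 155.
cat          O        E   (O−E)²/E
purple     147      155     0.4129
green      161      155     0.2323
lime       156      155     0.0065
magenta    156      155     0.0065
Sum = 0.658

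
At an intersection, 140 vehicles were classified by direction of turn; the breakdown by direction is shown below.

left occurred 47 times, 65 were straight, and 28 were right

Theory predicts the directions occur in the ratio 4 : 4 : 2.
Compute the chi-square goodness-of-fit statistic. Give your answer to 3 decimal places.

2.893

Ratio total = 10. Expected counts: 140×4/10 = 56, 140×4/10 = 56, 140×2/10 = 28.
left: (47 − 56)²/56 = 81/56 = 1.4464
straight: (65 − 56)²/56 = 81/56 = 1.4464
right: (28 − 28)²/28 = 0/28 = 0.0000
Sum = 2.893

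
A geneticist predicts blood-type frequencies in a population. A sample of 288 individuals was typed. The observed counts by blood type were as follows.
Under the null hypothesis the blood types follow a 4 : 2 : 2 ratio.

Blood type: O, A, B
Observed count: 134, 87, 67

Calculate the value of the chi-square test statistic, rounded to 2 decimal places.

Ratio total = 8. Expected counts: 288×4/8 = 144, 288×2/8 = 72, 288×2/8 = 72.
cat         O        E   (O−E)²/E
O         134      144      0.694
A          87       72      3.125
B          67       72      0.347
Sum = 4.17

4.17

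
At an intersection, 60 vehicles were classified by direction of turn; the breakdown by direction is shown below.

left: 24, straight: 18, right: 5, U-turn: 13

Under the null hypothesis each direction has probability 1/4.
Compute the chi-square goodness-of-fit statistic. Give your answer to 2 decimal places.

12.93

Under H₀ each category has probability 1/4, so each expected count is 60/4 = 15.
cat           O        E   (O−E)²/E
left         24       15      5.400
straight     18       15      0.600
right         5       15      6.667
U-turn       13       15      0.267
Sum = 12.93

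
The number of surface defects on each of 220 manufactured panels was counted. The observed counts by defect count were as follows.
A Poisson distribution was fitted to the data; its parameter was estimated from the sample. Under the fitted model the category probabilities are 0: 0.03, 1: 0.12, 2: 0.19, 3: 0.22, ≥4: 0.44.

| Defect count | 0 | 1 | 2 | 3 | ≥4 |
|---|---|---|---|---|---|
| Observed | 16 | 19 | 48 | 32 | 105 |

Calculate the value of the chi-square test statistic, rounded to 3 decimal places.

Expected counts E_i = n·p_i: 220×0.03 = 6.6, 220×0.12 = 26.4, 220×0.19 = 41.8, 220×0.22 = 48.4, 220×0.44 = 96.8.
χ² = (16−6.6)²/6.6 + (19−26.4)²/26.4 + (48−41.8)²/41.8 + (32−48.4)²/48.4 + (105−96.8)²/96.8
   = 13.3879 + 2.0742 + 0.9196 + 5.5570 + 0.6946
Sum = 22.633

22.633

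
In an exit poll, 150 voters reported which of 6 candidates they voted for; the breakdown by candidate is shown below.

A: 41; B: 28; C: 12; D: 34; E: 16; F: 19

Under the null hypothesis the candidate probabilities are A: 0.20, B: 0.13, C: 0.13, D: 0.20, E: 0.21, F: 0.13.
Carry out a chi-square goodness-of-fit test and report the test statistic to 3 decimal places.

Expected counts E_i = n·p_i: 150×0.20 = 30, 150×0.13 = 19.5, 150×0.13 = 19.5, 150×0.20 = 30, 150×0.21 = 31.5, 150×0.13 = 19.5.
cat         O        E   (O−E)²/E
A          41       30     4.0333
B          28     19.5     3.7051
C          12     19.5     2.8846
D          34       30     0.5333
E          16     31.5     7.6270
F          19     19.5     0.0128
Sum = 18.796

18.796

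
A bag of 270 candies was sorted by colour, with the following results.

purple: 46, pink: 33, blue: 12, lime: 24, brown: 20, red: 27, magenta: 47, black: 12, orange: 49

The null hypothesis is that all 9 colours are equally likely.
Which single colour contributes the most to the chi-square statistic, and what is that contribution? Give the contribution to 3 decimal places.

Under H₀ each category has probability 1/9, so each expected count is 270/9 = 30.
χ² = (46−30)²/30 + (33−30)²/30 + (12−30)²/30 + (24−30)²/30 + (20−30)²/30 + (27−30)²/30 + (47−30)²/30 + (12−30)²/30 + (49−30)²/30
   = 8.5333 + 0.3000 + 10.8000 + 1.2000 + 3.3333 + 0.3000 + 9.6333 + 10.8000 + 12.0333
The largest term is for orange: 12.033.

orange, 12.033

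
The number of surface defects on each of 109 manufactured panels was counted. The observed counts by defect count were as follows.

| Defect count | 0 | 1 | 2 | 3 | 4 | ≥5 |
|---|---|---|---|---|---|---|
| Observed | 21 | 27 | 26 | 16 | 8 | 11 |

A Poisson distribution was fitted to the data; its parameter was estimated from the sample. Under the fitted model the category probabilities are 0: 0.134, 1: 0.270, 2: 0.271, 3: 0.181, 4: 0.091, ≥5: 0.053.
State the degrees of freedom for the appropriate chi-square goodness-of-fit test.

There are k = 6 categories and 1 parameter estimated from the data, so df = 6 − 1 − 1 = 4.

4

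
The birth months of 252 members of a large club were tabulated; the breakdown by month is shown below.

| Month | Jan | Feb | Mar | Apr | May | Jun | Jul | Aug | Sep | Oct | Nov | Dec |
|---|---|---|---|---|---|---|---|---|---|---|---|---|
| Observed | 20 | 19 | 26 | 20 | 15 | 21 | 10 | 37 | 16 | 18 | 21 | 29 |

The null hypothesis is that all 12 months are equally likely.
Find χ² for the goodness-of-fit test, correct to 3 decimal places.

Expected count for each of the 12 categories: 252/12 = 21.
Jan: (20 − 21)²/21 = 1/21 = 0.0476
Feb: (19 − 21)²/21 = 4/21 = 0.1905
Mar: (26 − 21)²/21 = 25/21 = 1.1905
Apr: (20 − 21)²/21 = 1/21 = 0.0476
May: (15 − 21)²/21 = 36/21 = 1.7143
Jun: (21 − 21)²/21 = 0/21 = 0.0000
Jul: (10 − 21)²/21 = 121/21 = 5.7619
Aug: (37 − 21)²/21 = 256/21 = 12.1905
Sep: (16 − 21)²/21 = 25/21 = 1.1905
Oct: (18 − 21)²/21 = 9/21 = 0.4286
Nov: (21 − 21)²/21 = 0/21 = 0.0000
Dec: (29 − 21)²/21 = 64/21 = 3.0476
Sum = 25.810

25.810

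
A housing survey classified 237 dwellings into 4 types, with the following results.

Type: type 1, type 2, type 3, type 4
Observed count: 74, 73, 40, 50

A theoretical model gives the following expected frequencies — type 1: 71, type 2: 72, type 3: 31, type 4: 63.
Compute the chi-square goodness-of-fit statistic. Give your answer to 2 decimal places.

5.44

χ² = (74−71)²/71 + (73−72)²/72 + (40−31)²/31 + (50−63)²/63
   = 0.127 + 0.014 + 2.613 + 2.683
Sum = 5.44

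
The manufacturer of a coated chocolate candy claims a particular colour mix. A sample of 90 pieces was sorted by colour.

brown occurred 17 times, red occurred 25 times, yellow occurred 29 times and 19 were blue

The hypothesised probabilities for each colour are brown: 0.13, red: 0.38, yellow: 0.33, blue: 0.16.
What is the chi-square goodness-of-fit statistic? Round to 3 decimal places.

6.362

Expected counts E_i = n·p_i: 90×0.13 = 11.7, 90×0.38 = 34.2, 90×0.33 = 29.7, 90×0.16 = 14.4.
brown: (17 − 11.7)²/11.7 = 28.09/11.7 = 2.4009
red: (25 − 34.2)²/34.2 = 84.64/34.2 = 2.4749
yellow: (29 − 29.7)²/29.7 = 0.49/29.7 = 0.0165
blue: (19 − 14.4)²/14.4 = 21.16/14.4 = 1.4694
Sum = 6.362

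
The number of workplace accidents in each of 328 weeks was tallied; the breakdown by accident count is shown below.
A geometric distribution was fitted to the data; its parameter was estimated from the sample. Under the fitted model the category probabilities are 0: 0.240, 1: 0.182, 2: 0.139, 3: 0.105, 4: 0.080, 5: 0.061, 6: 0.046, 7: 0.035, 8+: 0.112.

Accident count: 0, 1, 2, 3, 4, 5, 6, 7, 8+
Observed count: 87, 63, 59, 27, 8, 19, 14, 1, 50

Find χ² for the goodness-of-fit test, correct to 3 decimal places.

33.769

Expected counts E_i = n·p_i: 328×0.240 = 78.72, 328×0.182 = 59.696, 328×0.139 = 45.592, 328×0.105 = 34.44, 328×0.080 = 26.24, 328×0.061 = 20.008, 328×0.046 = 15.088, 328×0.035 = 11.48, 328×0.112 = 36.736.
0: (87 − 78.72)²/78.72 = 68.5584/78.72 = 0.8709
1: (63 − 59.696)²/59.696 = 10.916416/59.696 = 0.1829
2: (59 − 45.592)²/45.592 = 179.774464/45.592 = 3.9431
3: (27 − 34.44)²/34.44 = 55.3536/34.44 = 1.6072
4: (8 − 26.24)²/26.24 = 332.6976/26.24 = 12.6790
5: (19 − 20.008)²/20.008 = 1.016064/20.008 = 0.0508
6: (14 − 15.088)²/15.088 = 1.183744/15.088 = 0.0785
7: (1 − 11.48)²/11.48 = 109.8304/11.48 = 9.5671
8+: (50 − 36.736)²/36.736 = 175.933696/36.736 = 4.7891
Sum = 33.769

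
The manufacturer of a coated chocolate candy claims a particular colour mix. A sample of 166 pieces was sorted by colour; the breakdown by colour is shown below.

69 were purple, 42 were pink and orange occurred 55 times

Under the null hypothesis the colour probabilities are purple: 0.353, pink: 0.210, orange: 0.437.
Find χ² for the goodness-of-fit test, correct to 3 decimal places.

7.551

Expected counts E_i = n·p_i: 166×0.353 = 58.598, 166×0.210 = 34.86, 166×0.437 = 72.542.
purple: (69 − 58.598)²/58.598 = 108.201604/58.598 = 1.8465
pink: (42 − 34.86)²/34.86 = 50.9796/34.86 = 1.4624
orange: (55 − 72.542)²/72.542 = 307.721764/72.542 = 4.2420
Sum = 7.551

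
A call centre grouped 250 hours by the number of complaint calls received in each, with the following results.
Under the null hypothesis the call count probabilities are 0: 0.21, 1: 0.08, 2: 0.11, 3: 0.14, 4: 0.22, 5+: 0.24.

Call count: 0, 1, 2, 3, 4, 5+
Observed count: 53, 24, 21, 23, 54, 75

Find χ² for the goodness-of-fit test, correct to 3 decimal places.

Expected counts E_i = n·p_i: 250×0.21 = 52.5, 250×0.08 = 20, 250×0.11 = 27.5, 250×0.14 = 35, 250×0.22 = 55, 250×0.24 = 60.
cat         O        E   (O−E)²/E
0          53     52.5     0.0048
1          24       20     0.8000
2          21     27.5     1.5364
3          23       35     4.1143
4          54       55     0.0182
5+         75       60     3.7500
Sum = 10.224

10.224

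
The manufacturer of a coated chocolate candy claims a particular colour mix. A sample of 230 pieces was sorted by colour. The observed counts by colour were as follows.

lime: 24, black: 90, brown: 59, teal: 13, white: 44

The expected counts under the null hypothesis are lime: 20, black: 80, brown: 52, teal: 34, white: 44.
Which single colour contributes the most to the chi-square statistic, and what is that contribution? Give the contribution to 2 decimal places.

teal, 12.97

χ² = (24−20)²/20 + (90−80)²/80 + (59−52)²/52 + (13−34)²/34 + (44−44)²/44
   = 0.800 + 1.250 + 0.942 + 12.971 + 0.000
The largest term is for teal: 12.97.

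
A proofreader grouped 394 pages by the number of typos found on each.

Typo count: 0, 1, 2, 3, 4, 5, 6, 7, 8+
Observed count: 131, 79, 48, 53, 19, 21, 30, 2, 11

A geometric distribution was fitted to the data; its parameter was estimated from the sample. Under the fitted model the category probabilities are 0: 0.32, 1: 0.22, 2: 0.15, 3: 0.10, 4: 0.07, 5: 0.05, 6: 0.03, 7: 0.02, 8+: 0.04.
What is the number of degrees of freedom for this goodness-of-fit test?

There are k = 9 categories and 1 parameter estimated from the data, so df = 9 − 1 − 1 = 7.

7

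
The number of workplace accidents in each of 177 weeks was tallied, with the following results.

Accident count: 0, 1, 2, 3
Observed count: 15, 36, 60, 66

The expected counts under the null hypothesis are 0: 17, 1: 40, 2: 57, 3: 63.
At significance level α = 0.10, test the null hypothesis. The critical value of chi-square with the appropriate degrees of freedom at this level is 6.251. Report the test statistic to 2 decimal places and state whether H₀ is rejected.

0: (15 − 17)²/17 = 4/17 = 0.235
1: (36 − 40)²/40 = 16/40 = 0.400
2: (60 − 57)²/57 = 9/57 = 0.158
3: (66 − 63)²/63 = 9/63 = 0.143
Sum = 0.94
df = 3. Since 0.94 < 6.251, we do not reject H₀.

0.94; do not reject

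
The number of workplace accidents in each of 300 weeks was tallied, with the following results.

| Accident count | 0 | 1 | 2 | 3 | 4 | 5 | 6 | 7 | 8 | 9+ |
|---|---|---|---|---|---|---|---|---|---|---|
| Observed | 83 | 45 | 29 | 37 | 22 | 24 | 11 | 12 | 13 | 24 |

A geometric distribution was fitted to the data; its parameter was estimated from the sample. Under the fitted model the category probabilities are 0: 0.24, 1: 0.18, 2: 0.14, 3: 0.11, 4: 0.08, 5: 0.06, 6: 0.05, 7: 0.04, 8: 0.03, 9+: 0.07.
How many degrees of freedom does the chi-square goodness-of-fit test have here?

There are k = 10 categories and 1 parameter estimated from the data, so df = 10 − 1 − 1 = 8.

8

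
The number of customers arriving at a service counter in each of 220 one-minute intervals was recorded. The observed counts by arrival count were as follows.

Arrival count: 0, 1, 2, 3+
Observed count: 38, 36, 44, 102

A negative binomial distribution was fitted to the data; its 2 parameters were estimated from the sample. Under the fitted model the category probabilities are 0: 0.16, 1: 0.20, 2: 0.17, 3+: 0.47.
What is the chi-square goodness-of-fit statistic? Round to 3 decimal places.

2.861

Expected counts E_i = n·p_i: 220×0.16 = 35.2, 220×0.20 = 44, 220×0.17 = 37.4, 220×0.47 = 103.4.
cat         O        E   (O−E)²/E
0          38     35.2     0.2227
1          36       44     1.4545
2          44     37.4     1.1647
3+        102    103.4     0.0190
Sum = 2.861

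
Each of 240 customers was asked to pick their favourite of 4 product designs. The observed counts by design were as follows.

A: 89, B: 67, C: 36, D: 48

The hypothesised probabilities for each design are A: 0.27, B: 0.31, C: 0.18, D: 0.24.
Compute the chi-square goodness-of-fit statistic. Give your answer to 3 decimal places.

12.574

Expected counts E_i = n·p_i: 240×0.27 = 64.8, 240×0.31 = 74.4, 240×0.18 = 43.2, 240×0.24 = 57.6.
cat         O        E   (O−E)²/E
A          89     64.8     9.0377
B          67     74.4     0.7360
C          36     43.2     1.2000
D          48     57.6     1.6000
Sum = 12.574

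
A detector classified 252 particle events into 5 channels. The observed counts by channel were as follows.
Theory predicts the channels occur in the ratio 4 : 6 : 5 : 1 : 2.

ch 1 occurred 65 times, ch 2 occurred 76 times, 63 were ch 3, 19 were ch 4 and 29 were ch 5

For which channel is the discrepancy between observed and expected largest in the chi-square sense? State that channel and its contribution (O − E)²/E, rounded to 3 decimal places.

Ratio total = 18. Expected counts: 252×4/18 = 56, 252×6/18 = 84, 252×5/18 = 70, 252×1/18 = 14, 252×2/18 = 28.
cat         O        E   (O−E)²/E
ch 1       65       56     1.4464
ch 2       76       84     0.7619
ch 3       63       70     0.7000
ch 4       19       14     1.7857
ch 5       29       28     0.0357
The largest term is for ch 4: 1.786.

ch 4, 1.786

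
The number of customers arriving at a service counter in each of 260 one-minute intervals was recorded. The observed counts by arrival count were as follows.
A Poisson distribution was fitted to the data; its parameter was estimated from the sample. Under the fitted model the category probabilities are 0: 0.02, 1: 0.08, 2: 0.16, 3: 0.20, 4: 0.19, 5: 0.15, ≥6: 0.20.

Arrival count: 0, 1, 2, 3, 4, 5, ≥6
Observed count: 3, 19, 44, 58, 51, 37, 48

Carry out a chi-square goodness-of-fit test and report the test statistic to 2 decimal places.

Expected counts E_i = n·p_i: 260×0.02 = 5.2, 260×0.08 = 20.8, 260×0.16 = 41.6, 260×0.20 = 52, 260×0.19 = 49.4, 260×0.15 = 39, 260×0.20 = 52.
cat         O        E   (O−E)²/E
0           3      5.2      0.931
1          19     20.8      0.156
2          44     41.6      0.138
3          58       52      0.692
4          51     49.4      0.052
5          37       39      0.103
≥6         48       52      0.308
Sum = 2.38

2.38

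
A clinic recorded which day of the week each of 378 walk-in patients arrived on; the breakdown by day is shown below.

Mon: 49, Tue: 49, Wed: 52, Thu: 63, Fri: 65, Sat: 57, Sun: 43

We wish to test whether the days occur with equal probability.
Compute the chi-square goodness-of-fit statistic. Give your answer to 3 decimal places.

Expected count for each of the 7 categories: 378/7 = 54.
χ² = (49−54)²/54 + (49−54)²/54 + (52−54)²/54 + (63−54)²/54 + (65−54)²/54 + (57−54)²/54 + (43−54)²/54
   = 0.4630 + 0.4630 + 0.0741 + 1.5000 + 2.2407 + 0.1667 + 2.2407
Sum = 7.148

7.148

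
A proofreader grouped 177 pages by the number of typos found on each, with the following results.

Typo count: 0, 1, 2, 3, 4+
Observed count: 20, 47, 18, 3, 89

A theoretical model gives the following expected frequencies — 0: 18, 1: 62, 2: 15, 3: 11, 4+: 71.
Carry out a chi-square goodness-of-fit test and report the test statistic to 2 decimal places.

14.83

cat         O        E   (O−E)²/E
0          20       18      0.222
1          47       62      3.629
2          18       15      0.600
3           3       11      5.818
4+         89       71      4.563
Sum = 14.83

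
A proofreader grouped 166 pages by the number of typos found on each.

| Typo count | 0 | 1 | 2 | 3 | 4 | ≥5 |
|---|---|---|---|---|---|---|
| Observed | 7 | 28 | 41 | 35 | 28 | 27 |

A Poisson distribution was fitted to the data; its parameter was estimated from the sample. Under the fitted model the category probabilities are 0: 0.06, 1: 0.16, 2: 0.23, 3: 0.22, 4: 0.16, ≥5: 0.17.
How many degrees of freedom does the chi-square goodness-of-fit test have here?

4

There are k = 6 categories and 1 parameter estimated from the data, so df = 6 − 1 − 1 = 4.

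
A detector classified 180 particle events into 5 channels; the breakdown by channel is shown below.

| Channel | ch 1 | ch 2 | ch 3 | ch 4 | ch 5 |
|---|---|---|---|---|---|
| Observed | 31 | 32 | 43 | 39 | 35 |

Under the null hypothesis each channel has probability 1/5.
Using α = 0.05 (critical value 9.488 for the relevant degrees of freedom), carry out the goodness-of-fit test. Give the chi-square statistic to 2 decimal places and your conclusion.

2.78; do not reject

Under H₀ each category has probability 1/5, so each expected count is 180/5 = 36.
cat         O        E   (O−E)²/E
ch 1       31       36      0.694
ch 2       32       36      0.444
ch 3       43       36      1.361
ch 4       39       36      0.250
ch 5       35       36      0.028
Sum = 2.78
df = 4. Since 2.78 < 9.488, we do not reject H₀.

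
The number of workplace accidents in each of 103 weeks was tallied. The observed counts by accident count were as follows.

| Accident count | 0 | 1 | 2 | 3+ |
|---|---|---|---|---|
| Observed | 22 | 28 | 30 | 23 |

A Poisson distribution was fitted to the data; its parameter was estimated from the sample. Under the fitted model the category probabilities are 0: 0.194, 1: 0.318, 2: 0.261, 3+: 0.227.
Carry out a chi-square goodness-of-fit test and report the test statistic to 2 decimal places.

1.26

Expected counts E_i = n·p_i: 103×0.194 = 19.982, 103×0.318 = 32.754, 103×0.261 = 26.883, 103×0.227 = 23.381.
χ² = (22−19.982)²/19.982 + (28−32.754)²/32.754 + (30−26.883)²/26.883 + (23−23.381)²/23.381
   = 0.204 + 0.690 + 0.361 + 0.006
Sum = 1.26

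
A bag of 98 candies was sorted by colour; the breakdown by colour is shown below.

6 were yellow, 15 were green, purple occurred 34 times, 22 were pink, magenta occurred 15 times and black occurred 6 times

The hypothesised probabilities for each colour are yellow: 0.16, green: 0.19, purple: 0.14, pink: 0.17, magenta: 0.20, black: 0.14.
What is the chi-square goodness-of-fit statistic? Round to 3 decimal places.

43.791

Expected counts E_i = n·p_i: 98×0.16 = 15.68, 98×0.19 = 18.62, 98×0.14 = 13.72, 98×0.17 = 16.66, 98×0.20 = 19.6, 98×0.14 = 13.72.
yellow: (6 − 15.68)²/15.68 = 93.7024/15.68 = 5.9759
green: (15 − 18.62)²/18.62 = 13.1044/18.62 = 0.7038
purple: (34 − 13.72)²/13.72 = 411.2784/13.72 = 29.9766
pink: (22 − 16.66)²/16.66 = 28.5156/16.66 = 1.7116
magenta: (15 − 19.6)²/19.6 = 21.16/19.6 = 1.0796
black: (6 − 13.72)²/13.72 = 59.5984/13.72 = 4.3439
Sum = 43.791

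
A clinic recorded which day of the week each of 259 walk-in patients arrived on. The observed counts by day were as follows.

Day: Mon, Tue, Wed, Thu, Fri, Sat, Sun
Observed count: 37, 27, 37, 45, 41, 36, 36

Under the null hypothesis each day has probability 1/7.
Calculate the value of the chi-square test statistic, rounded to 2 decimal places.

Expected count for each of the 7 categories: 259/7 = 37.
Mon: (37 − 37)²/37 = 0/37 = 0.000
Tue: (27 − 37)²/37 = 100/37 = 2.703
Wed: (37 − 37)²/37 = 0/37 = 0.000
Thu: (45 − 37)²/37 = 64/37 = 1.730
Fri: (41 − 37)²/37 = 16/37 = 0.432
Sat: (36 − 37)²/37 = 1/37 = 0.027
Sun: (36 − 37)²/37 = 1/37 = 0.027
Sum = 4.92

4.92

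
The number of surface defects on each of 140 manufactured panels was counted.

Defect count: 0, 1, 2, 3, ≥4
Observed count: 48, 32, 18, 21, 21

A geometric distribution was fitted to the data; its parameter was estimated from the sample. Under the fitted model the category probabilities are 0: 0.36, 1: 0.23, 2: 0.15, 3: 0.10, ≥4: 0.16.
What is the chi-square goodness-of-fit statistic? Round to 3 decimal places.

4.132

Expected counts E_i = n·p_i: 140×0.36 = 50.4, 140×0.23 = 32.2, 140×0.15 = 21, 140×0.10 = 14, 140×0.16 = 22.4.
cat         O        E   (O−E)²/E
0          48     50.4     0.1143
1          32     32.2     0.0012
2          18       21     0.4286
3          21       14     3.5000
≥4         21     22.4     0.0875
Sum = 4.132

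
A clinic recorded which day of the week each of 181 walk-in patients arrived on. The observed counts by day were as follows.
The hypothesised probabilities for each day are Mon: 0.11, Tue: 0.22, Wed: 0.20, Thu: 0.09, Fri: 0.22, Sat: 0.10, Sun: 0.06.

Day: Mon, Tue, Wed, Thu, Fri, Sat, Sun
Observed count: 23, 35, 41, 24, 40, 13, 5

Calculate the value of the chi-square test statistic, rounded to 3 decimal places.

Expected counts E_i = n·p_i: 181×0.11 = 19.91, 181×0.22 = 39.82, 181×0.20 = 36.2, 181×0.09 = 16.29, 181×0.22 = 39.82, 181×0.10 = 18.1, 181×0.06 = 10.86.
Mon: (23 − 19.91)²/19.91 = 9.5481/19.91 = 0.4796
Tue: (35 − 39.82)²/39.82 = 23.2324/39.82 = 0.5834
Wed: (41 − 36.2)²/36.2 = 23.04/36.2 = 0.6365
Thu: (24 − 16.29)²/16.29 = 59.4441/16.29 = 3.6491
Fri: (40 − 39.82)²/39.82 = 0.0324/39.82 = 0.0008
Sat: (13 − 18.1)²/18.1 = 26.01/18.1 = 1.4370
Sun: (5 − 10.86)²/10.86 = 34.3396/10.86 = 3.1620
Sum = 9.948

9.948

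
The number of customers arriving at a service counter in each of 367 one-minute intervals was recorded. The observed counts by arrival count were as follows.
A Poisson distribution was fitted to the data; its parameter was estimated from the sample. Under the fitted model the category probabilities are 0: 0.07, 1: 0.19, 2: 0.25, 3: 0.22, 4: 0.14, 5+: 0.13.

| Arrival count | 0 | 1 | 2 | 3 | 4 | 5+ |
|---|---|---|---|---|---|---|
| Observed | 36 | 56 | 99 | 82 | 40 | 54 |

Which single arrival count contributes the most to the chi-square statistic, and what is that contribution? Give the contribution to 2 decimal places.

0, 4.14

Expected counts E_i = n·p_i: 367×0.07 = 25.69, 367×0.19 = 69.73, 367×0.25 = 91.75, 367×0.22 = 80.74, 367×0.14 = 51.38, 367×0.13 = 47.71.
χ² = (36−25.69)²/25.69 + (56−69.73)²/69.73 + (99−91.75)²/91.75 + (82−80.74)²/80.74 + (40−51.38)²/51.38 + (54−47.71)²/47.71
   = 4.138 + 2.703 + 0.573 + 0.020 + 2.521 + 0.829
The largest term is for 0: 4.14.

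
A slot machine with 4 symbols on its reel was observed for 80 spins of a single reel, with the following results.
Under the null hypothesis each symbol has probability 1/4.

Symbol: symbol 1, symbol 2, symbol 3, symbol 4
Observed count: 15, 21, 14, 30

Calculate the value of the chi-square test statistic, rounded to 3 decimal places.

8.100

Expected count for each of the 4 categories: 80/4 = 20.
symbol 1: (15 − 20)²/20 = 25/20 = 1.2500
symbol 2: (21 − 20)²/20 = 1/20 = 0.0500
symbol 3: (14 − 20)²/20 = 36/20 = 1.8000
symbol 4: (30 − 20)²/20 = 100/20 = 5.0000
Sum = 8.100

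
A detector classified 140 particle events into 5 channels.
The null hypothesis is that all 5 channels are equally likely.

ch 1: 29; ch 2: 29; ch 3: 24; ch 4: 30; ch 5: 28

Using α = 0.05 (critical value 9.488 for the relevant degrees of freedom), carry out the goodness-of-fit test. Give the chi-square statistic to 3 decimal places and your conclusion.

0.786; do not reject

Expected count for each of the 5 categories: 140/5 = 28.
cat         O        E   (O−E)²/E
ch 1       29       28     0.0357
ch 2       29       28     0.0357
ch 3       24       28     0.5714
ch 4       30       28     0.1429
ch 5       28       28     0.0000
Sum = 0.786
df = 4. Since 0.786 < 9.488, we do not reject H₀.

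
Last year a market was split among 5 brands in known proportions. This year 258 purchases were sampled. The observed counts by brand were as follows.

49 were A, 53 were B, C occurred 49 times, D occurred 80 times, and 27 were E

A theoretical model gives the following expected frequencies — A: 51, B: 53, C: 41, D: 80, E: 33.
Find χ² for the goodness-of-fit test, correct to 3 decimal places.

2.730

A: (49 − 51)²/51 = 4/51 = 0.0784
B: (53 − 53)²/53 = 0/53 = 0.0000
C: (49 − 41)²/41 = 64/41 = 1.5610
D: (80 − 80)²/80 = 0/80 = 0.0000
E: (27 − 33)²/33 = 36/33 = 1.0909
Sum = 2.730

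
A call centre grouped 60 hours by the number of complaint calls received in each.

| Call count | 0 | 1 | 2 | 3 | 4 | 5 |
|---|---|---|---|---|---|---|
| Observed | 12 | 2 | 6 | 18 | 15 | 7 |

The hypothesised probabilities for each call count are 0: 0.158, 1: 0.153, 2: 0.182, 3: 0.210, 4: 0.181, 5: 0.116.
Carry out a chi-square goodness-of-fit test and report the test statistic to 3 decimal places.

Expected counts E_i = n·p_i: 60×0.158 = 9.48, 60×0.153 = 9.18, 60×0.182 = 10.92, 60×0.210 = 12.6, 60×0.181 = 10.86, 60×0.116 = 6.96.
cat         O        E   (O−E)²/E
0          12     9.48     0.6699
1           2     9.18     5.6157
2           6    10.92     2.2167
3          18     12.6     2.3143
4          15    10.86     1.5782
5           7     6.96     0.0002
Sum = 12.395

12.395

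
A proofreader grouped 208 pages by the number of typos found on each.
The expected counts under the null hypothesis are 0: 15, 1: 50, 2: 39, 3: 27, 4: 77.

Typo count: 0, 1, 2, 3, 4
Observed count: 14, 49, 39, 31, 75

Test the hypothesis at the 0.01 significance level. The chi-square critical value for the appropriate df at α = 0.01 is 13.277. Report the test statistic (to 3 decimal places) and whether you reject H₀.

χ² = (14−15)²/15 + (49−50)²/50 + (39−39)²/39 + (31−27)²/27 + (75−77)²/77
   = 0.0667 + 0.0200 + 0.0000 + 0.5926 + 0.0519
Sum = 0.731
df = 4. Since 0.731 < 13.277, we do not reject H₀.

0.731; do not reject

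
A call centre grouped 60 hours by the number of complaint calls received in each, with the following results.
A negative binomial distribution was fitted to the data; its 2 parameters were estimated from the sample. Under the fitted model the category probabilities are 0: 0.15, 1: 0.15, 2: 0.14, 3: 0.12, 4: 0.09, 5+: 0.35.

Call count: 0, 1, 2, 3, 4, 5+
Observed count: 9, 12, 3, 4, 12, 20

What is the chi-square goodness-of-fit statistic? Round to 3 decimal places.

14.008

Expected counts E_i = n·p_i: 60×0.15 = 9, 60×0.15 = 9, 60×0.14 = 8.4, 60×0.12 = 7.2, 60×0.09 = 5.4, 60×0.35 = 21.
cat         O        E   (O−E)²/E
0           9        9     0.0000
1          12        9     1.0000
2           3      8.4     3.4714
3           4      7.2     1.4222
4          12      5.4     8.0667
5+         20       21     0.0476
Sum = 14.008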